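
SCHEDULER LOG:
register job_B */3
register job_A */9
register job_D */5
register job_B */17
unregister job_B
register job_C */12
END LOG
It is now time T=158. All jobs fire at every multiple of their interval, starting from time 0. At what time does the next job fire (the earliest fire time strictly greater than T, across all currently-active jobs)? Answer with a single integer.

Answer: 160

Derivation:
Op 1: register job_B */3 -> active={job_B:*/3}
Op 2: register job_A */9 -> active={job_A:*/9, job_B:*/3}
Op 3: register job_D */5 -> active={job_A:*/9, job_B:*/3, job_D:*/5}
Op 4: register job_B */17 -> active={job_A:*/9, job_B:*/17, job_D:*/5}
Op 5: unregister job_B -> active={job_A:*/9, job_D:*/5}
Op 6: register job_C */12 -> active={job_A:*/9, job_C:*/12, job_D:*/5}
  job_A: interval 9, next fire after T=158 is 162
  job_C: interval 12, next fire after T=158 is 168
  job_D: interval 5, next fire after T=158 is 160
Earliest fire time = 160 (job job_D)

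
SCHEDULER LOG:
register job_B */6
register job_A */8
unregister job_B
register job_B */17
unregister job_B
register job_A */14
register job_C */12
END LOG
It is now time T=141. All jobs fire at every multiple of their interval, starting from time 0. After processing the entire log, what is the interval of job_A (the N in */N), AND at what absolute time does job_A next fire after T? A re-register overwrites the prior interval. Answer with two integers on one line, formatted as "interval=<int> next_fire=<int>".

Op 1: register job_B */6 -> active={job_B:*/6}
Op 2: register job_A */8 -> active={job_A:*/8, job_B:*/6}
Op 3: unregister job_B -> active={job_A:*/8}
Op 4: register job_B */17 -> active={job_A:*/8, job_B:*/17}
Op 5: unregister job_B -> active={job_A:*/8}
Op 6: register job_A */14 -> active={job_A:*/14}
Op 7: register job_C */12 -> active={job_A:*/14, job_C:*/12}
Final interval of job_A = 14
Next fire of job_A after T=141: (141//14+1)*14 = 154

Answer: interval=14 next_fire=154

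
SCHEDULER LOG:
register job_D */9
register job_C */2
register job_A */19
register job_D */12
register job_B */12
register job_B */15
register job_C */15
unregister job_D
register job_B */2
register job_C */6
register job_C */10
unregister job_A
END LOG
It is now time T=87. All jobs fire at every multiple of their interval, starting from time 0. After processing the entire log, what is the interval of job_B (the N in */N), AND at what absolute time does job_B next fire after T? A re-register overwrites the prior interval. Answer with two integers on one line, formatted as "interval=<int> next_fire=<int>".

Op 1: register job_D */9 -> active={job_D:*/9}
Op 2: register job_C */2 -> active={job_C:*/2, job_D:*/9}
Op 3: register job_A */19 -> active={job_A:*/19, job_C:*/2, job_D:*/9}
Op 4: register job_D */12 -> active={job_A:*/19, job_C:*/2, job_D:*/12}
Op 5: register job_B */12 -> active={job_A:*/19, job_B:*/12, job_C:*/2, job_D:*/12}
Op 6: register job_B */15 -> active={job_A:*/19, job_B:*/15, job_C:*/2, job_D:*/12}
Op 7: register job_C */15 -> active={job_A:*/19, job_B:*/15, job_C:*/15, job_D:*/12}
Op 8: unregister job_D -> active={job_A:*/19, job_B:*/15, job_C:*/15}
Op 9: register job_B */2 -> active={job_A:*/19, job_B:*/2, job_C:*/15}
Op 10: register job_C */6 -> active={job_A:*/19, job_B:*/2, job_C:*/6}
Op 11: register job_C */10 -> active={job_A:*/19, job_B:*/2, job_C:*/10}
Op 12: unregister job_A -> active={job_B:*/2, job_C:*/10}
Final interval of job_B = 2
Next fire of job_B after T=87: (87//2+1)*2 = 88

Answer: interval=2 next_fire=88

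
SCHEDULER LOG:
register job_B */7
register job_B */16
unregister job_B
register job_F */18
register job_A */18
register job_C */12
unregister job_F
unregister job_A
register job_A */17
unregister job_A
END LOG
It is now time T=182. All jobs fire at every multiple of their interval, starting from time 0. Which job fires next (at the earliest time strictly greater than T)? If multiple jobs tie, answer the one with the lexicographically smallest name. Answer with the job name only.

Answer: job_C

Derivation:
Op 1: register job_B */7 -> active={job_B:*/7}
Op 2: register job_B */16 -> active={job_B:*/16}
Op 3: unregister job_B -> active={}
Op 4: register job_F */18 -> active={job_F:*/18}
Op 5: register job_A */18 -> active={job_A:*/18, job_F:*/18}
Op 6: register job_C */12 -> active={job_A:*/18, job_C:*/12, job_F:*/18}
Op 7: unregister job_F -> active={job_A:*/18, job_C:*/12}
Op 8: unregister job_A -> active={job_C:*/12}
Op 9: register job_A */17 -> active={job_A:*/17, job_C:*/12}
Op 10: unregister job_A -> active={job_C:*/12}
  job_C: interval 12, next fire after T=182 is 192
Earliest = 192, winner (lex tiebreak) = job_C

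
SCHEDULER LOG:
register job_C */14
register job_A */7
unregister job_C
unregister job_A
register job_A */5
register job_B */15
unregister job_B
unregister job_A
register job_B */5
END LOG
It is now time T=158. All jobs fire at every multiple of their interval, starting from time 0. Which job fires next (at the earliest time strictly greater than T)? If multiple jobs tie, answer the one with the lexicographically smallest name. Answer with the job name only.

Answer: job_B

Derivation:
Op 1: register job_C */14 -> active={job_C:*/14}
Op 2: register job_A */7 -> active={job_A:*/7, job_C:*/14}
Op 3: unregister job_C -> active={job_A:*/7}
Op 4: unregister job_A -> active={}
Op 5: register job_A */5 -> active={job_A:*/5}
Op 6: register job_B */15 -> active={job_A:*/5, job_B:*/15}
Op 7: unregister job_B -> active={job_A:*/5}
Op 8: unregister job_A -> active={}
Op 9: register job_B */5 -> active={job_B:*/5}
  job_B: interval 5, next fire after T=158 is 160
Earliest = 160, winner (lex tiebreak) = job_B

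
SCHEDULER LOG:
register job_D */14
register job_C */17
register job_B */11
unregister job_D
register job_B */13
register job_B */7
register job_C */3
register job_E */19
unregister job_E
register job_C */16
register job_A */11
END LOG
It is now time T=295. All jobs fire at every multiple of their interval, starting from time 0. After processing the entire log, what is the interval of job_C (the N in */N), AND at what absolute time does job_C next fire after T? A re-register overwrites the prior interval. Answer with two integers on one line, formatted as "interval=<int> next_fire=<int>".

Op 1: register job_D */14 -> active={job_D:*/14}
Op 2: register job_C */17 -> active={job_C:*/17, job_D:*/14}
Op 3: register job_B */11 -> active={job_B:*/11, job_C:*/17, job_D:*/14}
Op 4: unregister job_D -> active={job_B:*/11, job_C:*/17}
Op 5: register job_B */13 -> active={job_B:*/13, job_C:*/17}
Op 6: register job_B */7 -> active={job_B:*/7, job_C:*/17}
Op 7: register job_C */3 -> active={job_B:*/7, job_C:*/3}
Op 8: register job_E */19 -> active={job_B:*/7, job_C:*/3, job_E:*/19}
Op 9: unregister job_E -> active={job_B:*/7, job_C:*/3}
Op 10: register job_C */16 -> active={job_B:*/7, job_C:*/16}
Op 11: register job_A */11 -> active={job_A:*/11, job_B:*/7, job_C:*/16}
Final interval of job_C = 16
Next fire of job_C after T=295: (295//16+1)*16 = 304

Answer: interval=16 next_fire=304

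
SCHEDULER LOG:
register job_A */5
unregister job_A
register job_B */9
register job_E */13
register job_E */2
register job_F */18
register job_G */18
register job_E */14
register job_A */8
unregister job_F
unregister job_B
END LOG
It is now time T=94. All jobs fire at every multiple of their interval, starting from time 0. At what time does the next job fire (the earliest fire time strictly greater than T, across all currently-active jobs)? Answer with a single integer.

Answer: 96

Derivation:
Op 1: register job_A */5 -> active={job_A:*/5}
Op 2: unregister job_A -> active={}
Op 3: register job_B */9 -> active={job_B:*/9}
Op 4: register job_E */13 -> active={job_B:*/9, job_E:*/13}
Op 5: register job_E */2 -> active={job_B:*/9, job_E:*/2}
Op 6: register job_F */18 -> active={job_B:*/9, job_E:*/2, job_F:*/18}
Op 7: register job_G */18 -> active={job_B:*/9, job_E:*/2, job_F:*/18, job_G:*/18}
Op 8: register job_E */14 -> active={job_B:*/9, job_E:*/14, job_F:*/18, job_G:*/18}
Op 9: register job_A */8 -> active={job_A:*/8, job_B:*/9, job_E:*/14, job_F:*/18, job_G:*/18}
Op 10: unregister job_F -> active={job_A:*/8, job_B:*/9, job_E:*/14, job_G:*/18}
Op 11: unregister job_B -> active={job_A:*/8, job_E:*/14, job_G:*/18}
  job_A: interval 8, next fire after T=94 is 96
  job_E: interval 14, next fire after T=94 is 98
  job_G: interval 18, next fire after T=94 is 108
Earliest fire time = 96 (job job_A)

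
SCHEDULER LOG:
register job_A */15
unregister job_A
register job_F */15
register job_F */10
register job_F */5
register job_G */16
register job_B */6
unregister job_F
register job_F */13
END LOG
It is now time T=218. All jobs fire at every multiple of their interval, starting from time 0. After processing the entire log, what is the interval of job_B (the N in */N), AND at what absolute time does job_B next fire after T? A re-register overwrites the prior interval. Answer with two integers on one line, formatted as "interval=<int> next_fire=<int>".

Op 1: register job_A */15 -> active={job_A:*/15}
Op 2: unregister job_A -> active={}
Op 3: register job_F */15 -> active={job_F:*/15}
Op 4: register job_F */10 -> active={job_F:*/10}
Op 5: register job_F */5 -> active={job_F:*/5}
Op 6: register job_G */16 -> active={job_F:*/5, job_G:*/16}
Op 7: register job_B */6 -> active={job_B:*/6, job_F:*/5, job_G:*/16}
Op 8: unregister job_F -> active={job_B:*/6, job_G:*/16}
Op 9: register job_F */13 -> active={job_B:*/6, job_F:*/13, job_G:*/16}
Final interval of job_B = 6
Next fire of job_B after T=218: (218//6+1)*6 = 222

Answer: interval=6 next_fire=222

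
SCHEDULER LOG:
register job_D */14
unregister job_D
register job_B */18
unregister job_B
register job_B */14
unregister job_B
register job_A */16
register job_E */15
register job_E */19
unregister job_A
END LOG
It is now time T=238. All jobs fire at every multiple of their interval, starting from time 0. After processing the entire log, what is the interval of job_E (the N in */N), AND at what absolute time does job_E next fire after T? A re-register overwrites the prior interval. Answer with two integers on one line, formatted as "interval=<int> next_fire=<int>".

Op 1: register job_D */14 -> active={job_D:*/14}
Op 2: unregister job_D -> active={}
Op 3: register job_B */18 -> active={job_B:*/18}
Op 4: unregister job_B -> active={}
Op 5: register job_B */14 -> active={job_B:*/14}
Op 6: unregister job_B -> active={}
Op 7: register job_A */16 -> active={job_A:*/16}
Op 8: register job_E */15 -> active={job_A:*/16, job_E:*/15}
Op 9: register job_E */19 -> active={job_A:*/16, job_E:*/19}
Op 10: unregister job_A -> active={job_E:*/19}
Final interval of job_E = 19
Next fire of job_E after T=238: (238//19+1)*19 = 247

Answer: interval=19 next_fire=247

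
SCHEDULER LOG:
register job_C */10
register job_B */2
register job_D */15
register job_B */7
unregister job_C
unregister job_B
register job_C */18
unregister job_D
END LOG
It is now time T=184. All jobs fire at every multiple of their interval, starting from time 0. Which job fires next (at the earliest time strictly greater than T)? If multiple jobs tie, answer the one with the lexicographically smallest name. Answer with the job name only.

Op 1: register job_C */10 -> active={job_C:*/10}
Op 2: register job_B */2 -> active={job_B:*/2, job_C:*/10}
Op 3: register job_D */15 -> active={job_B:*/2, job_C:*/10, job_D:*/15}
Op 4: register job_B */7 -> active={job_B:*/7, job_C:*/10, job_D:*/15}
Op 5: unregister job_C -> active={job_B:*/7, job_D:*/15}
Op 6: unregister job_B -> active={job_D:*/15}
Op 7: register job_C */18 -> active={job_C:*/18, job_D:*/15}
Op 8: unregister job_D -> active={job_C:*/18}
  job_C: interval 18, next fire after T=184 is 198
Earliest = 198, winner (lex tiebreak) = job_C

Answer: job_C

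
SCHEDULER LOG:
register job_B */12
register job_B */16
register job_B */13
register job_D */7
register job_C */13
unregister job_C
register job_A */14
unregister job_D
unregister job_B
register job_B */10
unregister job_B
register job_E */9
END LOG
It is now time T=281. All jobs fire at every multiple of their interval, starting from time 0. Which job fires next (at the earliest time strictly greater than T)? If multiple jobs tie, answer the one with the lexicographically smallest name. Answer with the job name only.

Op 1: register job_B */12 -> active={job_B:*/12}
Op 2: register job_B */16 -> active={job_B:*/16}
Op 3: register job_B */13 -> active={job_B:*/13}
Op 4: register job_D */7 -> active={job_B:*/13, job_D:*/7}
Op 5: register job_C */13 -> active={job_B:*/13, job_C:*/13, job_D:*/7}
Op 6: unregister job_C -> active={job_B:*/13, job_D:*/7}
Op 7: register job_A */14 -> active={job_A:*/14, job_B:*/13, job_D:*/7}
Op 8: unregister job_D -> active={job_A:*/14, job_B:*/13}
Op 9: unregister job_B -> active={job_A:*/14}
Op 10: register job_B */10 -> active={job_A:*/14, job_B:*/10}
Op 11: unregister job_B -> active={job_A:*/14}
Op 12: register job_E */9 -> active={job_A:*/14, job_E:*/9}
  job_A: interval 14, next fire after T=281 is 294
  job_E: interval 9, next fire after T=281 is 288
Earliest = 288, winner (lex tiebreak) = job_E

Answer: job_E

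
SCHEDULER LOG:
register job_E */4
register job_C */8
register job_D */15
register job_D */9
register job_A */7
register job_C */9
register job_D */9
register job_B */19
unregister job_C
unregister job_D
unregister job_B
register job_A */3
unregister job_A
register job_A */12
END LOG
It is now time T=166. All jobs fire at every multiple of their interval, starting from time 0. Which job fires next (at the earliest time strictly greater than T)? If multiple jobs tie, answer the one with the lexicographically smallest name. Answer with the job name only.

Op 1: register job_E */4 -> active={job_E:*/4}
Op 2: register job_C */8 -> active={job_C:*/8, job_E:*/4}
Op 3: register job_D */15 -> active={job_C:*/8, job_D:*/15, job_E:*/4}
Op 4: register job_D */9 -> active={job_C:*/8, job_D:*/9, job_E:*/4}
Op 5: register job_A */7 -> active={job_A:*/7, job_C:*/8, job_D:*/9, job_E:*/4}
Op 6: register job_C */9 -> active={job_A:*/7, job_C:*/9, job_D:*/9, job_E:*/4}
Op 7: register job_D */9 -> active={job_A:*/7, job_C:*/9, job_D:*/9, job_E:*/4}
Op 8: register job_B */19 -> active={job_A:*/7, job_B:*/19, job_C:*/9, job_D:*/9, job_E:*/4}
Op 9: unregister job_C -> active={job_A:*/7, job_B:*/19, job_D:*/9, job_E:*/4}
Op 10: unregister job_D -> active={job_A:*/7, job_B:*/19, job_E:*/4}
Op 11: unregister job_B -> active={job_A:*/7, job_E:*/4}
Op 12: register job_A */3 -> active={job_A:*/3, job_E:*/4}
Op 13: unregister job_A -> active={job_E:*/4}
Op 14: register job_A */12 -> active={job_A:*/12, job_E:*/4}
  job_A: interval 12, next fire after T=166 is 168
  job_E: interval 4, next fire after T=166 is 168
Earliest = 168, winner (lex tiebreak) = job_A

Answer: job_A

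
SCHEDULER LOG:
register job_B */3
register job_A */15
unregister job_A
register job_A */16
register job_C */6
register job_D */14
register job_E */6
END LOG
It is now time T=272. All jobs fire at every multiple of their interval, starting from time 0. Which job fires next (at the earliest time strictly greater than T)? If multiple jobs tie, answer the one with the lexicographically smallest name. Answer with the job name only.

Answer: job_B

Derivation:
Op 1: register job_B */3 -> active={job_B:*/3}
Op 2: register job_A */15 -> active={job_A:*/15, job_B:*/3}
Op 3: unregister job_A -> active={job_B:*/3}
Op 4: register job_A */16 -> active={job_A:*/16, job_B:*/3}
Op 5: register job_C */6 -> active={job_A:*/16, job_B:*/3, job_C:*/6}
Op 6: register job_D */14 -> active={job_A:*/16, job_B:*/3, job_C:*/6, job_D:*/14}
Op 7: register job_E */6 -> active={job_A:*/16, job_B:*/3, job_C:*/6, job_D:*/14, job_E:*/6}
  job_A: interval 16, next fire after T=272 is 288
  job_B: interval 3, next fire after T=272 is 273
  job_C: interval 6, next fire after T=272 is 276
  job_D: interval 14, next fire after T=272 is 280
  job_E: interval 6, next fire after T=272 is 276
Earliest = 273, winner (lex tiebreak) = job_B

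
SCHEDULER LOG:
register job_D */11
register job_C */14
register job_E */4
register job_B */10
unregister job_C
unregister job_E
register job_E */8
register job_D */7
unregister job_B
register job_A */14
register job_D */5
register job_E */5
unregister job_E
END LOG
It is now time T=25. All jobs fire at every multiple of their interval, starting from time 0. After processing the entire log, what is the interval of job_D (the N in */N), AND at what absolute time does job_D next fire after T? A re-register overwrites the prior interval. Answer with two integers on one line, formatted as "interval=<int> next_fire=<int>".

Op 1: register job_D */11 -> active={job_D:*/11}
Op 2: register job_C */14 -> active={job_C:*/14, job_D:*/11}
Op 3: register job_E */4 -> active={job_C:*/14, job_D:*/11, job_E:*/4}
Op 4: register job_B */10 -> active={job_B:*/10, job_C:*/14, job_D:*/11, job_E:*/4}
Op 5: unregister job_C -> active={job_B:*/10, job_D:*/11, job_E:*/4}
Op 6: unregister job_E -> active={job_B:*/10, job_D:*/11}
Op 7: register job_E */8 -> active={job_B:*/10, job_D:*/11, job_E:*/8}
Op 8: register job_D */7 -> active={job_B:*/10, job_D:*/7, job_E:*/8}
Op 9: unregister job_B -> active={job_D:*/7, job_E:*/8}
Op 10: register job_A */14 -> active={job_A:*/14, job_D:*/7, job_E:*/8}
Op 11: register job_D */5 -> active={job_A:*/14, job_D:*/5, job_E:*/8}
Op 12: register job_E */5 -> active={job_A:*/14, job_D:*/5, job_E:*/5}
Op 13: unregister job_E -> active={job_A:*/14, job_D:*/5}
Final interval of job_D = 5
Next fire of job_D after T=25: (25//5+1)*5 = 30

Answer: interval=5 next_fire=30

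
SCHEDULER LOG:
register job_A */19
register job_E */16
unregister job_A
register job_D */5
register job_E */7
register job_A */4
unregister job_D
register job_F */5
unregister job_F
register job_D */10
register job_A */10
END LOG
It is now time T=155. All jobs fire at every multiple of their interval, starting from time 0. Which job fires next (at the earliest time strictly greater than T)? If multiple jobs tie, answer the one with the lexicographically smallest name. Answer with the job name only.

Answer: job_A

Derivation:
Op 1: register job_A */19 -> active={job_A:*/19}
Op 2: register job_E */16 -> active={job_A:*/19, job_E:*/16}
Op 3: unregister job_A -> active={job_E:*/16}
Op 4: register job_D */5 -> active={job_D:*/5, job_E:*/16}
Op 5: register job_E */7 -> active={job_D:*/5, job_E:*/7}
Op 6: register job_A */4 -> active={job_A:*/4, job_D:*/5, job_E:*/7}
Op 7: unregister job_D -> active={job_A:*/4, job_E:*/7}
Op 8: register job_F */5 -> active={job_A:*/4, job_E:*/7, job_F:*/5}
Op 9: unregister job_F -> active={job_A:*/4, job_E:*/7}
Op 10: register job_D */10 -> active={job_A:*/4, job_D:*/10, job_E:*/7}
Op 11: register job_A */10 -> active={job_A:*/10, job_D:*/10, job_E:*/7}
  job_A: interval 10, next fire after T=155 is 160
  job_D: interval 10, next fire after T=155 is 160
  job_E: interval 7, next fire after T=155 is 161
Earliest = 160, winner (lex tiebreak) = job_A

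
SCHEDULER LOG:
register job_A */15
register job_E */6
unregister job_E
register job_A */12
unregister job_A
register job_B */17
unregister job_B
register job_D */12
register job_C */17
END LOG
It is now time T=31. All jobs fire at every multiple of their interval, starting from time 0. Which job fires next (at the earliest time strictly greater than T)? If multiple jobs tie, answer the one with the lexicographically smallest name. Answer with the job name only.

Op 1: register job_A */15 -> active={job_A:*/15}
Op 2: register job_E */6 -> active={job_A:*/15, job_E:*/6}
Op 3: unregister job_E -> active={job_A:*/15}
Op 4: register job_A */12 -> active={job_A:*/12}
Op 5: unregister job_A -> active={}
Op 6: register job_B */17 -> active={job_B:*/17}
Op 7: unregister job_B -> active={}
Op 8: register job_D */12 -> active={job_D:*/12}
Op 9: register job_C */17 -> active={job_C:*/17, job_D:*/12}
  job_C: interval 17, next fire after T=31 is 34
  job_D: interval 12, next fire after T=31 is 36
Earliest = 34, winner (lex tiebreak) = job_C

Answer: job_C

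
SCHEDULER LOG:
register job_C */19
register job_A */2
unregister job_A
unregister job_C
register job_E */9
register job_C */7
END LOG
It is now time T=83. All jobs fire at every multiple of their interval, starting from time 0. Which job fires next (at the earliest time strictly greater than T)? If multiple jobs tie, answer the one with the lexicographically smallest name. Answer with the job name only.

Answer: job_C

Derivation:
Op 1: register job_C */19 -> active={job_C:*/19}
Op 2: register job_A */2 -> active={job_A:*/2, job_C:*/19}
Op 3: unregister job_A -> active={job_C:*/19}
Op 4: unregister job_C -> active={}
Op 5: register job_E */9 -> active={job_E:*/9}
Op 6: register job_C */7 -> active={job_C:*/7, job_E:*/9}
  job_C: interval 7, next fire after T=83 is 84
  job_E: interval 9, next fire after T=83 is 90
Earliest = 84, winner (lex tiebreak) = job_C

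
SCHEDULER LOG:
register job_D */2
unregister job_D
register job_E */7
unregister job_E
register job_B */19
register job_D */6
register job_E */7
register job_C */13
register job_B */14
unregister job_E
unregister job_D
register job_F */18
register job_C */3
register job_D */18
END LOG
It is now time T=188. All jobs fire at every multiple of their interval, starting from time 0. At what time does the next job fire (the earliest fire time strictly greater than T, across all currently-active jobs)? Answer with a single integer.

Op 1: register job_D */2 -> active={job_D:*/2}
Op 2: unregister job_D -> active={}
Op 3: register job_E */7 -> active={job_E:*/7}
Op 4: unregister job_E -> active={}
Op 5: register job_B */19 -> active={job_B:*/19}
Op 6: register job_D */6 -> active={job_B:*/19, job_D:*/6}
Op 7: register job_E */7 -> active={job_B:*/19, job_D:*/6, job_E:*/7}
Op 8: register job_C */13 -> active={job_B:*/19, job_C:*/13, job_D:*/6, job_E:*/7}
Op 9: register job_B */14 -> active={job_B:*/14, job_C:*/13, job_D:*/6, job_E:*/7}
Op 10: unregister job_E -> active={job_B:*/14, job_C:*/13, job_D:*/6}
Op 11: unregister job_D -> active={job_B:*/14, job_C:*/13}
Op 12: register job_F */18 -> active={job_B:*/14, job_C:*/13, job_F:*/18}
Op 13: register job_C */3 -> active={job_B:*/14, job_C:*/3, job_F:*/18}
Op 14: register job_D */18 -> active={job_B:*/14, job_C:*/3, job_D:*/18, job_F:*/18}
  job_B: interval 14, next fire after T=188 is 196
  job_C: interval 3, next fire after T=188 is 189
  job_D: interval 18, next fire after T=188 is 198
  job_F: interval 18, next fire after T=188 is 198
Earliest fire time = 189 (job job_C)

Answer: 189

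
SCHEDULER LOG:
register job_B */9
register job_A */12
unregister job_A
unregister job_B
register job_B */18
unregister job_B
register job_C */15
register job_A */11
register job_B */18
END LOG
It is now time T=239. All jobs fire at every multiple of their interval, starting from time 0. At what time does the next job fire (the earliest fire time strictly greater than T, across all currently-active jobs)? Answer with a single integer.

Op 1: register job_B */9 -> active={job_B:*/9}
Op 2: register job_A */12 -> active={job_A:*/12, job_B:*/9}
Op 3: unregister job_A -> active={job_B:*/9}
Op 4: unregister job_B -> active={}
Op 5: register job_B */18 -> active={job_B:*/18}
Op 6: unregister job_B -> active={}
Op 7: register job_C */15 -> active={job_C:*/15}
Op 8: register job_A */11 -> active={job_A:*/11, job_C:*/15}
Op 9: register job_B */18 -> active={job_A:*/11, job_B:*/18, job_C:*/15}
  job_A: interval 11, next fire after T=239 is 242
  job_B: interval 18, next fire after T=239 is 252
  job_C: interval 15, next fire after T=239 is 240
Earliest fire time = 240 (job job_C)

Answer: 240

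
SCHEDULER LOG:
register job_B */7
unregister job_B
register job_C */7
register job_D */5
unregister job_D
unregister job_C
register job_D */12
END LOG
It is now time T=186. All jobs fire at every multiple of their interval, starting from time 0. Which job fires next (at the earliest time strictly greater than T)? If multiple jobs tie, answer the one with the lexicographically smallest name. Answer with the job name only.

Answer: job_D

Derivation:
Op 1: register job_B */7 -> active={job_B:*/7}
Op 2: unregister job_B -> active={}
Op 3: register job_C */7 -> active={job_C:*/7}
Op 4: register job_D */5 -> active={job_C:*/7, job_D:*/5}
Op 5: unregister job_D -> active={job_C:*/7}
Op 6: unregister job_C -> active={}
Op 7: register job_D */12 -> active={job_D:*/12}
  job_D: interval 12, next fire after T=186 is 192
Earliest = 192, winner (lex tiebreak) = job_D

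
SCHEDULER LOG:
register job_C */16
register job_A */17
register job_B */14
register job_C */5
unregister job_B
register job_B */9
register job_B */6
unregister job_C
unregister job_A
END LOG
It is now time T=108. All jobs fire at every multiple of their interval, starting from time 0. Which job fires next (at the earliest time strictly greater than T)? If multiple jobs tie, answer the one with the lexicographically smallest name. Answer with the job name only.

Answer: job_B

Derivation:
Op 1: register job_C */16 -> active={job_C:*/16}
Op 2: register job_A */17 -> active={job_A:*/17, job_C:*/16}
Op 3: register job_B */14 -> active={job_A:*/17, job_B:*/14, job_C:*/16}
Op 4: register job_C */5 -> active={job_A:*/17, job_B:*/14, job_C:*/5}
Op 5: unregister job_B -> active={job_A:*/17, job_C:*/5}
Op 6: register job_B */9 -> active={job_A:*/17, job_B:*/9, job_C:*/5}
Op 7: register job_B */6 -> active={job_A:*/17, job_B:*/6, job_C:*/5}
Op 8: unregister job_C -> active={job_A:*/17, job_B:*/6}
Op 9: unregister job_A -> active={job_B:*/6}
  job_B: interval 6, next fire after T=108 is 114
Earliest = 114, winner (lex tiebreak) = job_B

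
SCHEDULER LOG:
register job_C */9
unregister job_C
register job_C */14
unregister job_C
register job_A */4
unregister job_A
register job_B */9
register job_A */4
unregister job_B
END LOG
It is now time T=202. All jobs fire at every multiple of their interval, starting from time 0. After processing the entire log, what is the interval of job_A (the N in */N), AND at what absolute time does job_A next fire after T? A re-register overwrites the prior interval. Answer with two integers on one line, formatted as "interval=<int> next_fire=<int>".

Op 1: register job_C */9 -> active={job_C:*/9}
Op 2: unregister job_C -> active={}
Op 3: register job_C */14 -> active={job_C:*/14}
Op 4: unregister job_C -> active={}
Op 5: register job_A */4 -> active={job_A:*/4}
Op 6: unregister job_A -> active={}
Op 7: register job_B */9 -> active={job_B:*/9}
Op 8: register job_A */4 -> active={job_A:*/4, job_B:*/9}
Op 9: unregister job_B -> active={job_A:*/4}
Final interval of job_A = 4
Next fire of job_A after T=202: (202//4+1)*4 = 204

Answer: interval=4 next_fire=204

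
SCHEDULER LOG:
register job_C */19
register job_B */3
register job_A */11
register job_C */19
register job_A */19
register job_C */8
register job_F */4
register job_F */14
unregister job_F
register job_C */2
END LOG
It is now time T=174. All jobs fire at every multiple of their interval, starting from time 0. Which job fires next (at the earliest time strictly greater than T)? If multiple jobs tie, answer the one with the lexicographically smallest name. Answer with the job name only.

Op 1: register job_C */19 -> active={job_C:*/19}
Op 2: register job_B */3 -> active={job_B:*/3, job_C:*/19}
Op 3: register job_A */11 -> active={job_A:*/11, job_B:*/3, job_C:*/19}
Op 4: register job_C */19 -> active={job_A:*/11, job_B:*/3, job_C:*/19}
Op 5: register job_A */19 -> active={job_A:*/19, job_B:*/3, job_C:*/19}
Op 6: register job_C */8 -> active={job_A:*/19, job_B:*/3, job_C:*/8}
Op 7: register job_F */4 -> active={job_A:*/19, job_B:*/3, job_C:*/8, job_F:*/4}
Op 8: register job_F */14 -> active={job_A:*/19, job_B:*/3, job_C:*/8, job_F:*/14}
Op 9: unregister job_F -> active={job_A:*/19, job_B:*/3, job_C:*/8}
Op 10: register job_C */2 -> active={job_A:*/19, job_B:*/3, job_C:*/2}
  job_A: interval 19, next fire after T=174 is 190
  job_B: interval 3, next fire after T=174 is 177
  job_C: interval 2, next fire after T=174 is 176
Earliest = 176, winner (lex tiebreak) = job_C

Answer: job_C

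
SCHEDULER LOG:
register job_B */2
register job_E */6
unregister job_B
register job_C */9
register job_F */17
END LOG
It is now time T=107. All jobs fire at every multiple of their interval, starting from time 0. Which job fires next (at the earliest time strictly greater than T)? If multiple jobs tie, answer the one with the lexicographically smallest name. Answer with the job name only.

Op 1: register job_B */2 -> active={job_B:*/2}
Op 2: register job_E */6 -> active={job_B:*/2, job_E:*/6}
Op 3: unregister job_B -> active={job_E:*/6}
Op 4: register job_C */9 -> active={job_C:*/9, job_E:*/6}
Op 5: register job_F */17 -> active={job_C:*/9, job_E:*/6, job_F:*/17}
  job_C: interval 9, next fire after T=107 is 108
  job_E: interval 6, next fire after T=107 is 108
  job_F: interval 17, next fire after T=107 is 119
Earliest = 108, winner (lex tiebreak) = job_C

Answer: job_C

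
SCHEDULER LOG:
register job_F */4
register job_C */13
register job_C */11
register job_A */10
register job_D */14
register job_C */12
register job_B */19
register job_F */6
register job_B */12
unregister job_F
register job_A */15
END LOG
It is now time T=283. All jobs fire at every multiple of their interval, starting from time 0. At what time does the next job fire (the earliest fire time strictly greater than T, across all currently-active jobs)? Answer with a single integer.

Answer: 285

Derivation:
Op 1: register job_F */4 -> active={job_F:*/4}
Op 2: register job_C */13 -> active={job_C:*/13, job_F:*/4}
Op 3: register job_C */11 -> active={job_C:*/11, job_F:*/4}
Op 4: register job_A */10 -> active={job_A:*/10, job_C:*/11, job_F:*/4}
Op 5: register job_D */14 -> active={job_A:*/10, job_C:*/11, job_D:*/14, job_F:*/4}
Op 6: register job_C */12 -> active={job_A:*/10, job_C:*/12, job_D:*/14, job_F:*/4}
Op 7: register job_B */19 -> active={job_A:*/10, job_B:*/19, job_C:*/12, job_D:*/14, job_F:*/4}
Op 8: register job_F */6 -> active={job_A:*/10, job_B:*/19, job_C:*/12, job_D:*/14, job_F:*/6}
Op 9: register job_B */12 -> active={job_A:*/10, job_B:*/12, job_C:*/12, job_D:*/14, job_F:*/6}
Op 10: unregister job_F -> active={job_A:*/10, job_B:*/12, job_C:*/12, job_D:*/14}
Op 11: register job_A */15 -> active={job_A:*/15, job_B:*/12, job_C:*/12, job_D:*/14}
  job_A: interval 15, next fire after T=283 is 285
  job_B: interval 12, next fire after T=283 is 288
  job_C: interval 12, next fire after T=283 is 288
  job_D: interval 14, next fire after T=283 is 294
Earliest fire time = 285 (job job_A)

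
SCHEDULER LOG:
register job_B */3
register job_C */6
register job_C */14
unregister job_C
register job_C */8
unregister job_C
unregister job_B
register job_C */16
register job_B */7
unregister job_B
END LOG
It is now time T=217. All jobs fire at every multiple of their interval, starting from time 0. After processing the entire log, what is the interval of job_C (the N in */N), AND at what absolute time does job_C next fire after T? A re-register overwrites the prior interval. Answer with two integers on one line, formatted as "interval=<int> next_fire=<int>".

Answer: interval=16 next_fire=224

Derivation:
Op 1: register job_B */3 -> active={job_B:*/3}
Op 2: register job_C */6 -> active={job_B:*/3, job_C:*/6}
Op 3: register job_C */14 -> active={job_B:*/3, job_C:*/14}
Op 4: unregister job_C -> active={job_B:*/3}
Op 5: register job_C */8 -> active={job_B:*/3, job_C:*/8}
Op 6: unregister job_C -> active={job_B:*/3}
Op 7: unregister job_B -> active={}
Op 8: register job_C */16 -> active={job_C:*/16}
Op 9: register job_B */7 -> active={job_B:*/7, job_C:*/16}
Op 10: unregister job_B -> active={job_C:*/16}
Final interval of job_C = 16
Next fire of job_C after T=217: (217//16+1)*16 = 224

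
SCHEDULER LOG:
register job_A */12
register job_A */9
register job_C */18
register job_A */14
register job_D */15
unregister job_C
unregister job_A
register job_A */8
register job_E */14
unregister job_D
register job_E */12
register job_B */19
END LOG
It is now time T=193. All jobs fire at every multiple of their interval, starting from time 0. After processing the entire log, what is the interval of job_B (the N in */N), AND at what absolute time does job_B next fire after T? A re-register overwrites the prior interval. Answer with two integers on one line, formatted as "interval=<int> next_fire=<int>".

Answer: interval=19 next_fire=209

Derivation:
Op 1: register job_A */12 -> active={job_A:*/12}
Op 2: register job_A */9 -> active={job_A:*/9}
Op 3: register job_C */18 -> active={job_A:*/9, job_C:*/18}
Op 4: register job_A */14 -> active={job_A:*/14, job_C:*/18}
Op 5: register job_D */15 -> active={job_A:*/14, job_C:*/18, job_D:*/15}
Op 6: unregister job_C -> active={job_A:*/14, job_D:*/15}
Op 7: unregister job_A -> active={job_D:*/15}
Op 8: register job_A */8 -> active={job_A:*/8, job_D:*/15}
Op 9: register job_E */14 -> active={job_A:*/8, job_D:*/15, job_E:*/14}
Op 10: unregister job_D -> active={job_A:*/8, job_E:*/14}
Op 11: register job_E */12 -> active={job_A:*/8, job_E:*/12}
Op 12: register job_B */19 -> active={job_A:*/8, job_B:*/19, job_E:*/12}
Final interval of job_B = 19
Next fire of job_B after T=193: (193//19+1)*19 = 209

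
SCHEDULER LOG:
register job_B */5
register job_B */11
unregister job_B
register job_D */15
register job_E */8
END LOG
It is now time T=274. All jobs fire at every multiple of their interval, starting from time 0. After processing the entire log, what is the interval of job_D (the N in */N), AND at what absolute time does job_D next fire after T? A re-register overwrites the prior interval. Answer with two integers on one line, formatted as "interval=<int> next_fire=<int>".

Answer: interval=15 next_fire=285

Derivation:
Op 1: register job_B */5 -> active={job_B:*/5}
Op 2: register job_B */11 -> active={job_B:*/11}
Op 3: unregister job_B -> active={}
Op 4: register job_D */15 -> active={job_D:*/15}
Op 5: register job_E */8 -> active={job_D:*/15, job_E:*/8}
Final interval of job_D = 15
Next fire of job_D after T=274: (274//15+1)*15 = 285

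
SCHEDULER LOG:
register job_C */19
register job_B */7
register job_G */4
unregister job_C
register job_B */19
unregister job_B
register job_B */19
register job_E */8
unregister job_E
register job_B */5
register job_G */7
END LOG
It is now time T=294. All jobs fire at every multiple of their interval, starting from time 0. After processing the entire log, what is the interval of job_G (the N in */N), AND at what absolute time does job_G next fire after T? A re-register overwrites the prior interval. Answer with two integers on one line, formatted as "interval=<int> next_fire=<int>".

Op 1: register job_C */19 -> active={job_C:*/19}
Op 2: register job_B */7 -> active={job_B:*/7, job_C:*/19}
Op 3: register job_G */4 -> active={job_B:*/7, job_C:*/19, job_G:*/4}
Op 4: unregister job_C -> active={job_B:*/7, job_G:*/4}
Op 5: register job_B */19 -> active={job_B:*/19, job_G:*/4}
Op 6: unregister job_B -> active={job_G:*/4}
Op 7: register job_B */19 -> active={job_B:*/19, job_G:*/4}
Op 8: register job_E */8 -> active={job_B:*/19, job_E:*/8, job_G:*/4}
Op 9: unregister job_E -> active={job_B:*/19, job_G:*/4}
Op 10: register job_B */5 -> active={job_B:*/5, job_G:*/4}
Op 11: register job_G */7 -> active={job_B:*/5, job_G:*/7}
Final interval of job_G = 7
Next fire of job_G after T=294: (294//7+1)*7 = 301

Answer: interval=7 next_fire=301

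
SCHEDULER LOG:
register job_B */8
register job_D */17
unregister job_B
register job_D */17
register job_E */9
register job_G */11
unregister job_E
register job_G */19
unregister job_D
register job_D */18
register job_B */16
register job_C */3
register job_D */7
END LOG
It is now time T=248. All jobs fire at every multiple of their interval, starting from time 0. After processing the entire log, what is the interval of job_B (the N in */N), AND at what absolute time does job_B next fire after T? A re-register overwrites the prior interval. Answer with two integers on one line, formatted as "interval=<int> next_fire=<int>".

Op 1: register job_B */8 -> active={job_B:*/8}
Op 2: register job_D */17 -> active={job_B:*/8, job_D:*/17}
Op 3: unregister job_B -> active={job_D:*/17}
Op 4: register job_D */17 -> active={job_D:*/17}
Op 5: register job_E */9 -> active={job_D:*/17, job_E:*/9}
Op 6: register job_G */11 -> active={job_D:*/17, job_E:*/9, job_G:*/11}
Op 7: unregister job_E -> active={job_D:*/17, job_G:*/11}
Op 8: register job_G */19 -> active={job_D:*/17, job_G:*/19}
Op 9: unregister job_D -> active={job_G:*/19}
Op 10: register job_D */18 -> active={job_D:*/18, job_G:*/19}
Op 11: register job_B */16 -> active={job_B:*/16, job_D:*/18, job_G:*/19}
Op 12: register job_C */3 -> active={job_B:*/16, job_C:*/3, job_D:*/18, job_G:*/19}
Op 13: register job_D */7 -> active={job_B:*/16, job_C:*/3, job_D:*/7, job_G:*/19}
Final interval of job_B = 16
Next fire of job_B after T=248: (248//16+1)*16 = 256

Answer: interval=16 next_fire=256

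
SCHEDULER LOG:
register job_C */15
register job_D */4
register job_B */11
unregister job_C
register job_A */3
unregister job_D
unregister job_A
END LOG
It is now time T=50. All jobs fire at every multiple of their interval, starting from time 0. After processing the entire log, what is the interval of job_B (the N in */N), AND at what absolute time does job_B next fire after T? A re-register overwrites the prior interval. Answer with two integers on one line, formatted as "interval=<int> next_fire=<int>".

Op 1: register job_C */15 -> active={job_C:*/15}
Op 2: register job_D */4 -> active={job_C:*/15, job_D:*/4}
Op 3: register job_B */11 -> active={job_B:*/11, job_C:*/15, job_D:*/4}
Op 4: unregister job_C -> active={job_B:*/11, job_D:*/4}
Op 5: register job_A */3 -> active={job_A:*/3, job_B:*/11, job_D:*/4}
Op 6: unregister job_D -> active={job_A:*/3, job_B:*/11}
Op 7: unregister job_A -> active={job_B:*/11}
Final interval of job_B = 11
Next fire of job_B after T=50: (50//11+1)*11 = 55

Answer: interval=11 next_fire=55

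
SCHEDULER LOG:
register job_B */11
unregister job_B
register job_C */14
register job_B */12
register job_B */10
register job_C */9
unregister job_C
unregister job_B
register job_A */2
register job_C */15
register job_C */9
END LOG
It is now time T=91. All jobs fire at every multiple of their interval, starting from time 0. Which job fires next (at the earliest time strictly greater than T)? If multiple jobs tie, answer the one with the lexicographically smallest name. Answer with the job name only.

Op 1: register job_B */11 -> active={job_B:*/11}
Op 2: unregister job_B -> active={}
Op 3: register job_C */14 -> active={job_C:*/14}
Op 4: register job_B */12 -> active={job_B:*/12, job_C:*/14}
Op 5: register job_B */10 -> active={job_B:*/10, job_C:*/14}
Op 6: register job_C */9 -> active={job_B:*/10, job_C:*/9}
Op 7: unregister job_C -> active={job_B:*/10}
Op 8: unregister job_B -> active={}
Op 9: register job_A */2 -> active={job_A:*/2}
Op 10: register job_C */15 -> active={job_A:*/2, job_C:*/15}
Op 11: register job_C */9 -> active={job_A:*/2, job_C:*/9}
  job_A: interval 2, next fire after T=91 is 92
  job_C: interval 9, next fire after T=91 is 99
Earliest = 92, winner (lex tiebreak) = job_A

Answer: job_A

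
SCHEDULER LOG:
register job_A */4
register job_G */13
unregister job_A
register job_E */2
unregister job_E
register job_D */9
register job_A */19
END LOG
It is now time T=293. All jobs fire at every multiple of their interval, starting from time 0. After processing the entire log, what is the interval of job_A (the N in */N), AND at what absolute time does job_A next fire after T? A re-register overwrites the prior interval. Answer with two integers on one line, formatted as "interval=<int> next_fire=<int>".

Answer: interval=19 next_fire=304

Derivation:
Op 1: register job_A */4 -> active={job_A:*/4}
Op 2: register job_G */13 -> active={job_A:*/4, job_G:*/13}
Op 3: unregister job_A -> active={job_G:*/13}
Op 4: register job_E */2 -> active={job_E:*/2, job_G:*/13}
Op 5: unregister job_E -> active={job_G:*/13}
Op 6: register job_D */9 -> active={job_D:*/9, job_G:*/13}
Op 7: register job_A */19 -> active={job_A:*/19, job_D:*/9, job_G:*/13}
Final interval of job_A = 19
Next fire of job_A after T=293: (293//19+1)*19 = 304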